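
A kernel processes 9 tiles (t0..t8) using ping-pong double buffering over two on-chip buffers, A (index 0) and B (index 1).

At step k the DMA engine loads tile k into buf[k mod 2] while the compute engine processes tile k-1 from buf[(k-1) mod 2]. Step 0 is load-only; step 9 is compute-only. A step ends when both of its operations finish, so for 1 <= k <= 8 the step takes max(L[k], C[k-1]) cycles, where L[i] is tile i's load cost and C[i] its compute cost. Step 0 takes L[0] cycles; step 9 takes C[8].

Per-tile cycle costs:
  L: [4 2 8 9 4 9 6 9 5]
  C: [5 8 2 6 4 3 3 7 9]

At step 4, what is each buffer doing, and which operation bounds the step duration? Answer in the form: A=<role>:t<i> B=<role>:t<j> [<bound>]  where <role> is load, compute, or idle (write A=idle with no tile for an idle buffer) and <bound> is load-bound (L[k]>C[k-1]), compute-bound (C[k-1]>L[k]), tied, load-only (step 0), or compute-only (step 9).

[0] DMA t0→A (4c) ∥ CU idle ⇒ 4c, clock 4
[1] DMA t1→B (2c) ∥ CU A:t0 (5c) ⇒ 5c, clock 9
[2] DMA t2→A (8c) ∥ CU B:t1 (8c) ⇒ 8c, clock 17
[3] DMA t3→B (9c) ∥ CU A:t2 (2c) ⇒ 9c, clock 26
[4] DMA t4→A (4c) ∥ CU B:t3 (6c) ⇒ 6c, clock 32
[5] DMA t5→B (9c) ∥ CU A:t4 (4c) ⇒ 9c, clock 41
[6] DMA t6→A (6c) ∥ CU B:t5 (3c) ⇒ 6c, clock 47
[7] DMA t7→B (9c) ∥ CU A:t6 (3c) ⇒ 9c, clock 56
[8] DMA t8→A (5c) ∥ CU B:t7 (7c) ⇒ 7c, clock 63
[9] DMA idle ∥ CU A:t8 (9c) ⇒ 9c, clock 72

step 4: A=load:t4 B=compute:t3 [compute-bound]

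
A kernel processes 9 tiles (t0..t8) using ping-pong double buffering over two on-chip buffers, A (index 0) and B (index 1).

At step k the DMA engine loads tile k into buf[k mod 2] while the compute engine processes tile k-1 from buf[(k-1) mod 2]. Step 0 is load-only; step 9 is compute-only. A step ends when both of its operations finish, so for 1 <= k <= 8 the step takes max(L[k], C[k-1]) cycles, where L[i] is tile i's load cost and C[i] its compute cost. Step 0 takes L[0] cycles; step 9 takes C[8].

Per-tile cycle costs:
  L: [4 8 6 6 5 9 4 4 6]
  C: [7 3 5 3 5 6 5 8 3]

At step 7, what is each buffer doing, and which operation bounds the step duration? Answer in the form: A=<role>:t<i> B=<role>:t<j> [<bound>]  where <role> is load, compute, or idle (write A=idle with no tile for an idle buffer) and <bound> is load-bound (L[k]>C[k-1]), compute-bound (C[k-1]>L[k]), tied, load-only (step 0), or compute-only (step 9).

k=0 load=t0/4c comp=- wait=4 total=4
k=1 load=t1/8c comp=t0/7c wait=8 total=12
k=2 load=t2/6c comp=t1/3c wait=6 total=18
k=3 load=t3/6c comp=t2/5c wait=6 total=24
k=4 load=t4/5c comp=t3/3c wait=5 total=29
k=5 load=t5/9c comp=t4/5c wait=9 total=38
k=6 load=t6/4c comp=t5/6c wait=6 total=44
k=7 load=t7/4c comp=t6/5c wait=5 total=49
k=8 load=t8/6c comp=t7/8c wait=8 total=57
k=9 load=- comp=t8/3c wait=3 total=60

step 7: A=compute:t6 B=load:t7 [compute-bound]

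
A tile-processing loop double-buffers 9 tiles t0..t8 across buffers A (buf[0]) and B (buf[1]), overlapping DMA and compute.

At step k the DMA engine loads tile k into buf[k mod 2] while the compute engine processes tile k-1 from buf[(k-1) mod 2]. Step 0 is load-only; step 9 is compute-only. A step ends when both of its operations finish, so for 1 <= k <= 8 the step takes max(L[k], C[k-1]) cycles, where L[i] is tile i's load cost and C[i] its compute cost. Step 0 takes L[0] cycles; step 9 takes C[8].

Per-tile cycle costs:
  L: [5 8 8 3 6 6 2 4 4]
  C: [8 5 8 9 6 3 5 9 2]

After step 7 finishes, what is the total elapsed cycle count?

end_cycle[7] = 52

  0. 5=5c; end=5; A:t0 B:-
  1. max(8,8)=8c; end=13; A:t0 B:t1
  2. max(8,5)=8c; end=21; A:t2 B:t1
  3. max(3,8)=8c; end=29; A:t2 B:t3
  4. max(6,9)=9c; end=38; A:t4 B:t3
  5. max(6,6)=6c; end=44; A:t4 B:t5
  6. max(2,3)=3c; end=47; A:t6 B:t5
  7. max(4,5)=5c; end=52; A:t6 B:t7
  8. max(4,9)=9c; end=61; A:t8 B:t7
  9. 2=2c; end=63; A:t8 B:t7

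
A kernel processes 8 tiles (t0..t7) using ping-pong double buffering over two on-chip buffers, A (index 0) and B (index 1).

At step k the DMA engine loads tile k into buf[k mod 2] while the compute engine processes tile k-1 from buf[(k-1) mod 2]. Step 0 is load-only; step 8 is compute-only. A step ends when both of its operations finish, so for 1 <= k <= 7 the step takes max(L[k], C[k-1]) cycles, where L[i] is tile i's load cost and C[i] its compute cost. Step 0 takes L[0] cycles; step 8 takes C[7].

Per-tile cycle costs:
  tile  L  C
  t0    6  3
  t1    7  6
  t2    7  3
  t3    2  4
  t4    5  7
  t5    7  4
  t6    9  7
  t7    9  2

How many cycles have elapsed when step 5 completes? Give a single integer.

  0. 6=6c; end=6; A:t0 B:-
  1. max(7,3)=7c; end=13; A:t0 B:t1
  2. max(7,6)=7c; end=20; A:t2 B:t1
  3. max(2,3)=3c; end=23; A:t2 B:t3
  4. max(5,4)=5c; end=28; A:t4 B:t3
  5. max(7,7)=7c; end=35; A:t4 B:t5
  6. max(9,4)=9c; end=44; A:t6 B:t5
  7. max(9,7)=9c; end=53; A:t6 B:t7
  8. 2=2c; end=55; A:t6 B:t7

end_cycle[5] = 35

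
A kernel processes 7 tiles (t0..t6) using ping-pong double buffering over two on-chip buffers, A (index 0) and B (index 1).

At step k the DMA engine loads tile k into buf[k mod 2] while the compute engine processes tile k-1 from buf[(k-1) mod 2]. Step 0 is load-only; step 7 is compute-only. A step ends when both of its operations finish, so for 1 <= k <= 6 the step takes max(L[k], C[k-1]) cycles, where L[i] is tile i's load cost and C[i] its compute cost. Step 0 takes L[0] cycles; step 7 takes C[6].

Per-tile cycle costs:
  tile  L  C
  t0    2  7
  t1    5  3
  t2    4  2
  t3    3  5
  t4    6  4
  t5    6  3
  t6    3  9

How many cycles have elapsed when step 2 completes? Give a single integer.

end_cycle[2] = 13

[0] DMA t0→A (2c) ∥ CU idle ⇒ 2c, clock 2
[1] DMA t1→B (5c) ∥ CU A:t0 (7c) ⇒ 7c, clock 9
[2] DMA t2→A (4c) ∥ CU B:t1 (3c) ⇒ 4c, clock 13
[3] DMA t3→B (3c) ∥ CU A:t2 (2c) ⇒ 3c, clock 16
[4] DMA t4→A (6c) ∥ CU B:t3 (5c) ⇒ 6c, clock 22
[5] DMA t5→B (6c) ∥ CU A:t4 (4c) ⇒ 6c, clock 28
[6] DMA t6→A (3c) ∥ CU B:t5 (3c) ⇒ 3c, clock 31
[7] DMA idle ∥ CU A:t6 (9c) ⇒ 9c, clock 40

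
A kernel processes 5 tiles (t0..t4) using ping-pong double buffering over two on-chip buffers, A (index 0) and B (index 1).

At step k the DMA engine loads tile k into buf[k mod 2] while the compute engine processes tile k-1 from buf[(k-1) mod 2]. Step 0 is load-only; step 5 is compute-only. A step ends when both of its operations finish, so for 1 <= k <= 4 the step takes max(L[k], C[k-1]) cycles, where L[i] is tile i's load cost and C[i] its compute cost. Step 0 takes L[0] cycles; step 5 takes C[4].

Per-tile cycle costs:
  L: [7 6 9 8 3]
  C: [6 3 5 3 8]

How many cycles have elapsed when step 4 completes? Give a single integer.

end_cycle[4] = 33

k=0 load=t0/7c comp=- wait=7 total=7
k=1 load=t1/6c comp=t0/6c wait=6 total=13
k=2 load=t2/9c comp=t1/3c wait=9 total=22
k=3 load=t3/8c comp=t2/5c wait=8 total=30
k=4 load=t4/3c comp=t3/3c wait=3 total=33
k=5 load=- comp=t4/8c wait=8 total=41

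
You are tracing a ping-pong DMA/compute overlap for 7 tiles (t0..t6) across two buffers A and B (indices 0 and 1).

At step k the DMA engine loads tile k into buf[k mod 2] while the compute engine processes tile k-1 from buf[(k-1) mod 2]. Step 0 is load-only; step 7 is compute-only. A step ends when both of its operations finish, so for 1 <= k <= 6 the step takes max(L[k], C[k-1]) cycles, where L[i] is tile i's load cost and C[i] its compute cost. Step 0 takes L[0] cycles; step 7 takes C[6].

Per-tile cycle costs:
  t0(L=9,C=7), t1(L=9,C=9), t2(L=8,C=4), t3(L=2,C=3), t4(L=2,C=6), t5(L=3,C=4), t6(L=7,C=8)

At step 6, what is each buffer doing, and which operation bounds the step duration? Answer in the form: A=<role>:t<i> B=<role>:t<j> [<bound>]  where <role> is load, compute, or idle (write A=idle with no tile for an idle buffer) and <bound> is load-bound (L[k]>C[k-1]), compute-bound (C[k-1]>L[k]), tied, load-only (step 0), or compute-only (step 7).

[0] DMA t0→A (9c) ∥ CU idle ⇒ 9c, clock 9
[1] DMA t1→B (9c) ∥ CU A:t0 (7c) ⇒ 9c, clock 18
[2] DMA t2→A (8c) ∥ CU B:t1 (9c) ⇒ 9c, clock 27
[3] DMA t3→B (2c) ∥ CU A:t2 (4c) ⇒ 4c, clock 31
[4] DMA t4→A (2c) ∥ CU B:t3 (3c) ⇒ 3c, clock 34
[5] DMA t5→B (3c) ∥ CU A:t4 (6c) ⇒ 6c, clock 40
[6] DMA t6→A (7c) ∥ CU B:t5 (4c) ⇒ 7c, clock 47
[7] DMA idle ∥ CU A:t6 (8c) ⇒ 8c, clock 55

step 6: A=load:t6 B=compute:t5 [load-bound]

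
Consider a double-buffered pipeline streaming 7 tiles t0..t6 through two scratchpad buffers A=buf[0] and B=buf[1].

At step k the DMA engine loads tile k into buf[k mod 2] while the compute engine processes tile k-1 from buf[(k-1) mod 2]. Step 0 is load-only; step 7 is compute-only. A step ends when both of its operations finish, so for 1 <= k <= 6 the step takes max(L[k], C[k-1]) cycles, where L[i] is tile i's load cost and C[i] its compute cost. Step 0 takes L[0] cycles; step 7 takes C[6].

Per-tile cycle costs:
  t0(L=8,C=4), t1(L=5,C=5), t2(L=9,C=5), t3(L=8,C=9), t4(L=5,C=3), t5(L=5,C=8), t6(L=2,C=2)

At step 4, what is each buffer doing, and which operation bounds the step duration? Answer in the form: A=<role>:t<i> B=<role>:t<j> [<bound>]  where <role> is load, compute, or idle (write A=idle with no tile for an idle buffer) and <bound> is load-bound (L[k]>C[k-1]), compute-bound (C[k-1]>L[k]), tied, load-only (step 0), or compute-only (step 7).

[0] DMA t0→A (8c) ∥ CU idle ⇒ 8c, clock 8
[1] DMA t1→B (5c) ∥ CU A:t0 (4c) ⇒ 5c, clock 13
[2] DMA t2→A (9c) ∥ CU B:t1 (5c) ⇒ 9c, clock 22
[3] DMA t3→B (8c) ∥ CU A:t2 (5c) ⇒ 8c, clock 30
[4] DMA t4→A (5c) ∥ CU B:t3 (9c) ⇒ 9c, clock 39
[5] DMA t5→B (5c) ∥ CU A:t4 (3c) ⇒ 5c, clock 44
[6] DMA t6→A (2c) ∥ CU B:t5 (8c) ⇒ 8c, clock 52
[7] DMA idle ∥ CU A:t6 (2c) ⇒ 2c, clock 54

step 4: A=load:t4 B=compute:t3 [compute-bound]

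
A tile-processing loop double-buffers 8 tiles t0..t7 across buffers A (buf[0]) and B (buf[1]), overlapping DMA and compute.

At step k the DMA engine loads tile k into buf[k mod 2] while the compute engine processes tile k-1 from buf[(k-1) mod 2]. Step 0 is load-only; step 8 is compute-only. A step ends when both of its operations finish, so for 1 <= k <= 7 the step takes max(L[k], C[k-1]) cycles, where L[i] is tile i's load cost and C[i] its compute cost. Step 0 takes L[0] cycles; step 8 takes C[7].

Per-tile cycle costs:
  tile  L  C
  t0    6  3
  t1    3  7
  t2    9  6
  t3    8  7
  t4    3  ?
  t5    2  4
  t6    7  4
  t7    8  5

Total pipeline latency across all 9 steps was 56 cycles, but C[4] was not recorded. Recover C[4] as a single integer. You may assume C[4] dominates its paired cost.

step 0 → dur = L[0]=6 = 6
step 1 → dur = max(L[1]=3, C[0]=3) = 3
step 2 → dur = max(L[2]=9, C[1]=7) = 9
step 3 → dur = max(L[3]=8, C[2]=6) = 8
step 4 → dur = max(L[4]=3, C[3]=7) = 7
step 5 → dur = max(L[5]=2, C[4]=?) = C[4]  (unknown; binding)
step 6 → dur = max(L[6]=7, C[5]=4) = 7
step 7 → dur = max(L[7]=8, C[6]=4) = 8
step 8 → dur = C[7]=5 = 5
sum of known step durations = 53
dur[5] = total - known = 56 - 53 = 3
C[4] is the binding max in step 5, so C[4] = dur[5] = 3

C[4] = 3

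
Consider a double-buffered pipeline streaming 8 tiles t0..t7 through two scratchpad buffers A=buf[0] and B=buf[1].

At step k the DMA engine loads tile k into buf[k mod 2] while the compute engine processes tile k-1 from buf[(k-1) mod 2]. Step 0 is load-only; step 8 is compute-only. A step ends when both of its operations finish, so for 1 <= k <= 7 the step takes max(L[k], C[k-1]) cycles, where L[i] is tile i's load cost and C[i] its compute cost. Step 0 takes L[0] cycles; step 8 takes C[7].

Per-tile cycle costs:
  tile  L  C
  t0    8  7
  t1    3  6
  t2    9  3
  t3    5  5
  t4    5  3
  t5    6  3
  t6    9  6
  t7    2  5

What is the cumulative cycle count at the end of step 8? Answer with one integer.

end_cycle[8] = 60

step 0: L[0]=8 → dur=8, Σ=8 | A=load:t0 B=idle [load-only]
step 1: L[1]=3 C[0]=7 → dur=7, Σ=15 | A=compute:t0 B=load:t1 [compute-bound]
step 2: L[2]=9 C[1]=6 → dur=9, Σ=24 | A=load:t2 B=compute:t1 [load-bound]
step 3: L[3]=5 C[2]=3 → dur=5, Σ=29 | A=compute:t2 B=load:t3 [load-bound]
step 4: L[4]=5 C[3]=5 → dur=5, Σ=34 | A=load:t4 B=compute:t3 [tied]
step 5: L[5]=6 C[4]=3 → dur=6, Σ=40 | A=compute:t4 B=load:t5 [load-bound]
step 6: L[6]=9 C[5]=3 → dur=9, Σ=49 | A=load:t6 B=compute:t5 [load-bound]
step 7: L[7]=2 C[6]=6 → dur=6, Σ=55 | A=compute:t6 B=load:t7 [compute-bound]
step 8: C[7]=5 → dur=5, Σ=60 | A=idle B=compute:t7 [compute-only]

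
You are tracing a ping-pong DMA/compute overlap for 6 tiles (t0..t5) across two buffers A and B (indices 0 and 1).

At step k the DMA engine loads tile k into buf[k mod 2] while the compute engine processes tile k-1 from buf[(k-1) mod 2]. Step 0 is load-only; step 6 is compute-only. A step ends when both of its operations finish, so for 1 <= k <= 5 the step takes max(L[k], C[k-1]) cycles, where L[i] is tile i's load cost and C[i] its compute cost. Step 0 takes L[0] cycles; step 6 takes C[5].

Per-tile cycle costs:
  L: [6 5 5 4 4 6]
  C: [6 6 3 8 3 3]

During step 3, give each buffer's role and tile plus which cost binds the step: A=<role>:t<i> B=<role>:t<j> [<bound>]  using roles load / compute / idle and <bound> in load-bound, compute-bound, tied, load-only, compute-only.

  0. 6=6c; end=6; A:t0 B:-
  1. max(5,6)=6c; end=12; A:t0 B:t1
  2. max(5,6)=6c; end=18; A:t2 B:t1
  3. max(4,3)=4c; end=22; A:t2 B:t3
  4. max(4,8)=8c; end=30; A:t4 B:t3
  5. max(6,3)=6c; end=36; A:t4 B:t5
  6. 3=3c; end=39; A:t4 B:t5

step 3: A=compute:t2 B=load:t3 [load-bound]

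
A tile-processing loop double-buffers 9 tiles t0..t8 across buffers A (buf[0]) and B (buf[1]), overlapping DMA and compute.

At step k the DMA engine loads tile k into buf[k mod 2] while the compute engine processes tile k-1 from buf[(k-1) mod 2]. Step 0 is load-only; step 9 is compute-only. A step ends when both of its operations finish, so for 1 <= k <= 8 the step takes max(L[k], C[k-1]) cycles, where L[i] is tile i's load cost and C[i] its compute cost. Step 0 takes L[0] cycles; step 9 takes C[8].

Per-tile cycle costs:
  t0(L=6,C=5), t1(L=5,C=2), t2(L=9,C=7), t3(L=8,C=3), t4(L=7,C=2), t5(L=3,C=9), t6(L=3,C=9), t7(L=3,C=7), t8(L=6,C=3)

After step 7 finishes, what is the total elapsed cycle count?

end_cycle[7] = 56

step 0: L[0]=6 → dur=6, Σ=6 | A=load:t0 B=idle [load-only]
step 1: L[1]=5 C[0]=5 → dur=5, Σ=11 | A=compute:t0 B=load:t1 [tied]
step 2: L[2]=9 C[1]=2 → dur=9, Σ=20 | A=load:t2 B=compute:t1 [load-bound]
step 3: L[3]=8 C[2]=7 → dur=8, Σ=28 | A=compute:t2 B=load:t3 [load-bound]
step 4: L[4]=7 C[3]=3 → dur=7, Σ=35 | A=load:t4 B=compute:t3 [load-bound]
step 5: L[5]=3 C[4]=2 → dur=3, Σ=38 | A=compute:t4 B=load:t5 [load-bound]
step 6: L[6]=3 C[5]=9 → dur=9, Σ=47 | A=load:t6 B=compute:t5 [compute-bound]
step 7: L[7]=3 C[6]=9 → dur=9, Σ=56 | A=compute:t6 B=load:t7 [compute-bound]
step 8: L[8]=6 C[7]=7 → dur=7, Σ=63 | A=load:t8 B=compute:t7 [compute-bound]
step 9: C[8]=3 → dur=3, Σ=66 | A=compute:t8 B=idle [compute-only]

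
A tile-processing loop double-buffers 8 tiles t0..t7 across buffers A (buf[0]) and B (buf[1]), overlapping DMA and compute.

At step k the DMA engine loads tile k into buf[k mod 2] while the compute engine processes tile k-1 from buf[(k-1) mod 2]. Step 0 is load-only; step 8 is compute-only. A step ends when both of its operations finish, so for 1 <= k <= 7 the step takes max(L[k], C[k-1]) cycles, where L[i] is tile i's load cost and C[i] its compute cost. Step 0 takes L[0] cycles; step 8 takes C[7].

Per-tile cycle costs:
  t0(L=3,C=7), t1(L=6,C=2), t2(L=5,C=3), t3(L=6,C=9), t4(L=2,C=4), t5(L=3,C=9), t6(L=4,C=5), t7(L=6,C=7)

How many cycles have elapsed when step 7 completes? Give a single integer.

  0. 3=3c; end=3; A:t0 B:-
  1. max(6,7)=7c; end=10; A:t0 B:t1
  2. max(5,2)=5c; end=15; A:t2 B:t1
  3. max(6,3)=6c; end=21; A:t2 B:t3
  4. max(2,9)=9c; end=30; A:t4 B:t3
  5. max(3,4)=4c; end=34; A:t4 B:t5
  6. max(4,9)=9c; end=43; A:t6 B:t5
  7. max(6,5)=6c; end=49; A:t6 B:t7
  8. 7=7c; end=56; A:t6 B:t7

end_cycle[7] = 49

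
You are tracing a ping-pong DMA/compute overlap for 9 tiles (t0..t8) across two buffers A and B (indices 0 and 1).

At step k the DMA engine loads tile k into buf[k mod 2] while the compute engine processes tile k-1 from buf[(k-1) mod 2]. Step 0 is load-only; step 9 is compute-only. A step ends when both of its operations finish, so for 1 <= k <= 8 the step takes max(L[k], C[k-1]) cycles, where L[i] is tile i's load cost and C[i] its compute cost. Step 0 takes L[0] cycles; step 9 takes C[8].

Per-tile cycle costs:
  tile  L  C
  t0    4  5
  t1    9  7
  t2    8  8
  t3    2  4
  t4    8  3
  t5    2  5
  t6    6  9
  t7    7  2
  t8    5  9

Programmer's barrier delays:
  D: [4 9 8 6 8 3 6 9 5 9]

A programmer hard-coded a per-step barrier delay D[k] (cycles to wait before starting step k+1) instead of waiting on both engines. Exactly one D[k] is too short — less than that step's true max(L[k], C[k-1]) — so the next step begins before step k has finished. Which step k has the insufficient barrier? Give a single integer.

hazard at step 3

k=0 barrier L[0]=4→4c, D[0]=4 ok
k=1 barrier max(L[1]=9,C[0]=5)→9c, D[1]=9 ok
k=2 barrier max(L[2]=8,C[1]=7)→8c, D[2]=8 ok
k=3 barrier max(L[3]=2,C[2]=8)→8c, D[3]=6 SHORT
k=4 barrier max(L[4]=8,C[3]=4)→8c, D[4]=8 ok
k=5 barrier max(L[5]=2,C[4]=3)→3c, D[5]=3 ok
k=6 barrier max(L[6]=6,C[5]=5)→6c, D[6]=6 ok
k=7 barrier max(L[7]=7,C[6]=9)→9c, D[7]=9 ok
k=8 barrier max(L[8]=5,C[7]=2)→5c, D[8]=5 ok
k=9 barrier C[8]=9→9c, D[9]=9 ok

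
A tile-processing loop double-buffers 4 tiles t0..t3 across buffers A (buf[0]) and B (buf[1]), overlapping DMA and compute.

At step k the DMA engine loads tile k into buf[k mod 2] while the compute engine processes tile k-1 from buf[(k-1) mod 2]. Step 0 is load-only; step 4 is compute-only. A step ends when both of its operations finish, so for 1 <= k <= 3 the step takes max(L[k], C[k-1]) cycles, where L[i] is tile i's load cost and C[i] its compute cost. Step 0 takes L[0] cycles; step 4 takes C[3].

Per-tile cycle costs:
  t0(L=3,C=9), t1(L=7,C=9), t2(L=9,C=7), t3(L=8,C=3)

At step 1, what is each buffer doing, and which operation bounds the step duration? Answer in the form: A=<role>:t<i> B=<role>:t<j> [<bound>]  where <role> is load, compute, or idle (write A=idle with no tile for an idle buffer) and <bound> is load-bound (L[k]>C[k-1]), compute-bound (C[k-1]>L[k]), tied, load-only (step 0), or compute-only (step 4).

step 1: A=compute:t0 B=load:t1 [compute-bound]

step 0: L[0]=3 → dur=3, Σ=3 | A=load:t0 B=idle [load-only]
step 1: L[1]=7 C[0]=9 → dur=9, Σ=12 | A=compute:t0 B=load:t1 [compute-bound]
step 2: L[2]=9 C[1]=9 → dur=9, Σ=21 | A=load:t2 B=compute:t1 [tied]
step 3: L[3]=8 C[2]=7 → dur=8, Σ=29 | A=compute:t2 B=load:t3 [load-bound]
step 4: C[3]=3 → dur=3, Σ=32 | A=idle B=compute:t3 [compute-only]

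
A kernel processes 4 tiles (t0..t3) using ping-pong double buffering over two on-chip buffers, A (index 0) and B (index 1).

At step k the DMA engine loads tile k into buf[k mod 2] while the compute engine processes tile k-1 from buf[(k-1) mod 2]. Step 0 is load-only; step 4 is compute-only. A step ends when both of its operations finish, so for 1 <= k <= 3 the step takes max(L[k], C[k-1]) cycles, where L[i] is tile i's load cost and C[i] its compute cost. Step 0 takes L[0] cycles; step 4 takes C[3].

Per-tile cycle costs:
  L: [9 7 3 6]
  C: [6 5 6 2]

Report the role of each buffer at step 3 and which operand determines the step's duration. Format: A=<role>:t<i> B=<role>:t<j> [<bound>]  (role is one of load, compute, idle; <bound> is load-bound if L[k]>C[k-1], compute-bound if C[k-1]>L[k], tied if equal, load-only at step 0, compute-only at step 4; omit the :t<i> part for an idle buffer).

step 0: L[0]=9 → dur=9, Σ=9 | A=load:t0 B=idle [load-only]
step 1: L[1]=7 C[0]=6 → dur=7, Σ=16 | A=compute:t0 B=load:t1 [load-bound]
step 2: L[2]=3 C[1]=5 → dur=5, Σ=21 | A=load:t2 B=compute:t1 [compute-bound]
step 3: L[3]=6 C[2]=6 → dur=6, Σ=27 | A=compute:t2 B=load:t3 [tied]
step 4: C[3]=2 → dur=2, Σ=29 | A=idle B=compute:t3 [compute-only]

step 3: A=compute:t2 B=load:t3 [tied]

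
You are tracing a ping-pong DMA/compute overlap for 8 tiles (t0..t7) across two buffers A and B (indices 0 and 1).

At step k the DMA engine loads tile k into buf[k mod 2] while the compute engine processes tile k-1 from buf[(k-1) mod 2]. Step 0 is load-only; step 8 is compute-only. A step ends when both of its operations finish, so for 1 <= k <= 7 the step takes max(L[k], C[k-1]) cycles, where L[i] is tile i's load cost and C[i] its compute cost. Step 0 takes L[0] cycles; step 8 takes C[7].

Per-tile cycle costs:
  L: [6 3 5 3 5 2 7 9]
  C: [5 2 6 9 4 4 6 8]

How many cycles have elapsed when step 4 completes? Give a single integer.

[0] DMA t0→A (6c) ∥ CU idle ⇒ 6c, clock 6
[1] DMA t1→B (3c) ∥ CU A:t0 (5c) ⇒ 5c, clock 11
[2] DMA t2→A (5c) ∥ CU B:t1 (2c) ⇒ 5c, clock 16
[3] DMA t3→B (3c) ∥ CU A:t2 (6c) ⇒ 6c, clock 22
[4] DMA t4→A (5c) ∥ CU B:t3 (9c) ⇒ 9c, clock 31
[5] DMA t5→B (2c) ∥ CU A:t4 (4c) ⇒ 4c, clock 35
[6] DMA t6→A (7c) ∥ CU B:t5 (4c) ⇒ 7c, clock 42
[7] DMA t7→B (9c) ∥ CU A:t6 (6c) ⇒ 9c, clock 51
[8] DMA idle ∥ CU B:t7 (8c) ⇒ 8c, clock 59

end_cycle[4] = 31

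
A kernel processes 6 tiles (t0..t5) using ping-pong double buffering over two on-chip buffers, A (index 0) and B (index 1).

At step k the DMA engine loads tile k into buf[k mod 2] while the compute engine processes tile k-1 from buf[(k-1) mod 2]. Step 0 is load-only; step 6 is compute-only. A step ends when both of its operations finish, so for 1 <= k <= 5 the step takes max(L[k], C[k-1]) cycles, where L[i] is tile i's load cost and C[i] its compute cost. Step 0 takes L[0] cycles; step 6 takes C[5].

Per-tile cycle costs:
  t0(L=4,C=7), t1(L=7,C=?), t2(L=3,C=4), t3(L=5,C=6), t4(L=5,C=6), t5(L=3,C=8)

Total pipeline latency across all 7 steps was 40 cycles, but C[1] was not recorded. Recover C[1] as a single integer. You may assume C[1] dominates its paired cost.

C[1] = 4

step 0 = dur = L[0]=4 = 4
step 1 = dur = max(L[1]=7, C[0]=7) = 7
step 2 = dur = max(L[2]=3, C[1]=?) = C[1]  (unknown; binding)
step 3 = dur = max(L[3]=5, C[2]=4) = 5
step 4 = dur = max(L[4]=5, C[3]=6) = 6
step 5 = dur = max(L[5]=3, C[4]=6) = 6
step 6 = dur = C[5]=8 = 8
sum of known step durations = 36
dur[2] = total - known = 40 - 36 = 4
C[1] is the binding max in step 2, so C[1] = dur[2] = 4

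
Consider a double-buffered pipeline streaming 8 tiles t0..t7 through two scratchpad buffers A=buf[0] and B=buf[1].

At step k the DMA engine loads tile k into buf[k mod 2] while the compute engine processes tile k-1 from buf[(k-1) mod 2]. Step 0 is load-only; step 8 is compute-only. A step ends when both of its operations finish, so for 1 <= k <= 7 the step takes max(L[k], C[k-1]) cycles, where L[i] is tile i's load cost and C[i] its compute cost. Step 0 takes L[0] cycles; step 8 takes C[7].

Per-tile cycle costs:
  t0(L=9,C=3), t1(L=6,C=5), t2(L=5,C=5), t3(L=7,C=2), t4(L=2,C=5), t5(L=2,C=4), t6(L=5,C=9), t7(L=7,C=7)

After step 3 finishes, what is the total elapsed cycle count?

end_cycle[3] = 27

[0] DMA t0→A (9c) ∥ CU idle ⇒ 9c, clock 9
[1] DMA t1→B (6c) ∥ CU A:t0 (3c) ⇒ 6c, clock 15
[2] DMA t2→A (5c) ∥ CU B:t1 (5c) ⇒ 5c, clock 20
[3] DMA t3→B (7c) ∥ CU A:t2 (5c) ⇒ 7c, clock 27
[4] DMA t4→A (2c) ∥ CU B:t3 (2c) ⇒ 2c, clock 29
[5] DMA t5→B (2c) ∥ CU A:t4 (5c) ⇒ 5c, clock 34
[6] DMA t6→A (5c) ∥ CU B:t5 (4c) ⇒ 5c, clock 39
[7] DMA t7→B (7c) ∥ CU A:t6 (9c) ⇒ 9c, clock 48
[8] DMA idle ∥ CU B:t7 (7c) ⇒ 7c, clock 55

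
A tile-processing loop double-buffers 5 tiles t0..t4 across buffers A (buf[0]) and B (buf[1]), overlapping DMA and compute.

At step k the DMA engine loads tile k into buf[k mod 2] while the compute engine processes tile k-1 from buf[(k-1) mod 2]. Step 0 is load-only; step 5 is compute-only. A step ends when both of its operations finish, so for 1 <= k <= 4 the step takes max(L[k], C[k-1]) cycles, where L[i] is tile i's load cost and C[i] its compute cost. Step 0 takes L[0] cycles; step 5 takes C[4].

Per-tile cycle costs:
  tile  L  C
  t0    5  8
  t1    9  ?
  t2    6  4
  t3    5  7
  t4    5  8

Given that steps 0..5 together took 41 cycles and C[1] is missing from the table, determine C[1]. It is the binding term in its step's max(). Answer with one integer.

step 0 = dur = L[0]=5 = 5
step 1 = dur = max(L[1]=9, C[0]=8) = 9
step 2 = dur = max(L[2]=6, C[1]=?) = C[1]  (unknown; binding)
step 3 = dur = max(L[3]=5, C[2]=4) = 5
step 4 = dur = max(L[4]=5, C[3]=7) = 7
step 5 = dur = C[4]=8 = 8
sum of known step durations = 34
dur[2] = total - known = 41 - 34 = 7
C[1] is the binding max in step 2, so C[1] = dur[2] = 7

C[1] = 7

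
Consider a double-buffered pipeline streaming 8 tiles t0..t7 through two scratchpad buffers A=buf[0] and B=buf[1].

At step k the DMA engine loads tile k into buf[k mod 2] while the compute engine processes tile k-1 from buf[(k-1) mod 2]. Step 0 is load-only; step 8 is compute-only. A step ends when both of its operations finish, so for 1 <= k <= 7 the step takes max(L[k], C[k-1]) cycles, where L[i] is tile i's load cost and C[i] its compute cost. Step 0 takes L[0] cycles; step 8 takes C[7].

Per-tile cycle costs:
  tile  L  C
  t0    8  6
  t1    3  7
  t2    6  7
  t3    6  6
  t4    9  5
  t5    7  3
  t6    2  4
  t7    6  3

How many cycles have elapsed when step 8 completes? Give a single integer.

step 0: L[0]=8 → dur=8, Σ=8 | A=load:t0 B=idle [load-only]
step 1: L[1]=3 C[0]=6 → dur=6, Σ=14 | A=compute:t0 B=load:t1 [compute-bound]
step 2: L[2]=6 C[1]=7 → dur=7, Σ=21 | A=load:t2 B=compute:t1 [compute-bound]
step 3: L[3]=6 C[2]=7 → dur=7, Σ=28 | A=compute:t2 B=load:t3 [compute-bound]
step 4: L[4]=9 C[3]=6 → dur=9, Σ=37 | A=load:t4 B=compute:t3 [load-bound]
step 5: L[5]=7 C[4]=5 → dur=7, Σ=44 | A=compute:t4 B=load:t5 [load-bound]
step 6: L[6]=2 C[5]=3 → dur=3, Σ=47 | A=load:t6 B=compute:t5 [compute-bound]
step 7: L[7]=6 C[6]=4 → dur=6, Σ=53 | A=compute:t6 B=load:t7 [load-bound]
step 8: C[7]=3 → dur=3, Σ=56 | A=idle B=compute:t7 [compute-only]

end_cycle[8] = 56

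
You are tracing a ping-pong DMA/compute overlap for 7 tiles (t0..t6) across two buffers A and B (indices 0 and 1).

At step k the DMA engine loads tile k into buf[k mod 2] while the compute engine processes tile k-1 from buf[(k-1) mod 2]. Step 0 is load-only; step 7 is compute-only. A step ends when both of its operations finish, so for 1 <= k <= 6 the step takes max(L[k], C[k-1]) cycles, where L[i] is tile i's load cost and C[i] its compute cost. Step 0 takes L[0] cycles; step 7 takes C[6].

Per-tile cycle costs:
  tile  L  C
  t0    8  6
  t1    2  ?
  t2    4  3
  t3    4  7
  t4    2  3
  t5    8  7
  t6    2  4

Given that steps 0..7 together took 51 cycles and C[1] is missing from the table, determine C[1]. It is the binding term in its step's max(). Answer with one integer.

step 0 → dur = L[0]=8 = 8
step 1 → dur = max(L[1]=2, C[0]=6) = 6
step 2 → dur = max(L[2]=4, C[1]=?) = C[1]  (unknown; binding)
step 3 → dur = max(L[3]=4, C[2]=3) = 4
step 4 → dur = max(L[4]=2, C[3]=7) = 7
step 5 → dur = max(L[5]=8, C[4]=3) = 8
step 6 → dur = max(L[6]=2, C[5]=7) = 7
step 7 → dur = C[6]=4 = 4
sum of known step durations = 44
dur[2] = total - known = 51 - 44 = 7
C[1] is the binding max in step 2, so C[1] = dur[2] = 7

C[1] = 7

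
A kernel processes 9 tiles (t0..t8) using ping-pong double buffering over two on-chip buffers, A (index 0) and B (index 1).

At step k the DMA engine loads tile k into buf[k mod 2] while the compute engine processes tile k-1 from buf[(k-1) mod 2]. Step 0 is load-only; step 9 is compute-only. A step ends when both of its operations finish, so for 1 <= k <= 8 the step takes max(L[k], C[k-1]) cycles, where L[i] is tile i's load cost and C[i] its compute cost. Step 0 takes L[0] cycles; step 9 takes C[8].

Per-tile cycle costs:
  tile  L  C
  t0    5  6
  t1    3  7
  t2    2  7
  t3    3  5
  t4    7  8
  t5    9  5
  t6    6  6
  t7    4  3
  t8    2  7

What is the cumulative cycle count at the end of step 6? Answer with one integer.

end_cycle[6] = 47

step 0: L[0]=5 → dur=5, Σ=5 | A=load:t0 B=idle [load-only]
step 1: L[1]=3 C[0]=6 → dur=6, Σ=11 | A=compute:t0 B=load:t1 [compute-bound]
step 2: L[2]=2 C[1]=7 → dur=7, Σ=18 | A=load:t2 B=compute:t1 [compute-bound]
step 3: L[3]=3 C[2]=7 → dur=7, Σ=25 | A=compute:t2 B=load:t3 [compute-bound]
step 4: L[4]=7 C[3]=5 → dur=7, Σ=32 | A=load:t4 B=compute:t3 [load-bound]
step 5: L[5]=9 C[4]=8 → dur=9, Σ=41 | A=compute:t4 B=load:t5 [load-bound]
step 6: L[6]=6 C[5]=5 → dur=6, Σ=47 | A=load:t6 B=compute:t5 [load-bound]
step 7: L[7]=4 C[6]=6 → dur=6, Σ=53 | A=compute:t6 B=load:t7 [compute-bound]
step 8: L[8]=2 C[7]=3 → dur=3, Σ=56 | A=load:t8 B=compute:t7 [compute-bound]
step 9: C[8]=7 → dur=7, Σ=63 | A=compute:t8 B=idle [compute-only]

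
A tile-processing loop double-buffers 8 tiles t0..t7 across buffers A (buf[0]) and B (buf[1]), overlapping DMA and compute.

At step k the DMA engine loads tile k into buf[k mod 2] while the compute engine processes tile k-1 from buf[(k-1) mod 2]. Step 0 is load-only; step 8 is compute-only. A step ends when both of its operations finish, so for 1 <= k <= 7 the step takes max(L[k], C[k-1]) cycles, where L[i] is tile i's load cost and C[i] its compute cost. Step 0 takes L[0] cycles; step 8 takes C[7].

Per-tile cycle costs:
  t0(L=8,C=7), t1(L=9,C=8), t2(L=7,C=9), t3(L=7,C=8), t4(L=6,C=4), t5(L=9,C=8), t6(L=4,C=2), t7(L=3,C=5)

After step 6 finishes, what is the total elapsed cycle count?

k=0 load=t0/8c comp=- wait=8 total=8
k=1 load=t1/9c comp=t0/7c wait=9 total=17
k=2 load=t2/7c comp=t1/8c wait=8 total=25
k=3 load=t3/7c comp=t2/9c wait=9 total=34
k=4 load=t4/6c comp=t3/8c wait=8 total=42
k=5 load=t5/9c comp=t4/4c wait=9 total=51
k=6 load=t6/4c comp=t5/8c wait=8 total=59
k=7 load=t7/3c comp=t6/2c wait=3 total=62
k=8 load=- comp=t7/5c wait=5 total=67

end_cycle[6] = 59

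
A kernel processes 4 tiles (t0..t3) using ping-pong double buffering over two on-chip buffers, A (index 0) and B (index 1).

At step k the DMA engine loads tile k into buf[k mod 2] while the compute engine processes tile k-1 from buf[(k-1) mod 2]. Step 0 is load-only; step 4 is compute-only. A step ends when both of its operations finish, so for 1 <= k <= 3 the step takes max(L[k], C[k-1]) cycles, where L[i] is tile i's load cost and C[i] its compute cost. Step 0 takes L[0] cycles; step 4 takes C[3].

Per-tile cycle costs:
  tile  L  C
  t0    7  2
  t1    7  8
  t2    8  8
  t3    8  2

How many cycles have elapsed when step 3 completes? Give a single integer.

  0. 7=7c; end=7; A:t0 B:-
  1. max(7,2)=7c; end=14; A:t0 B:t1
  2. max(8,8)=8c; end=22; A:t2 B:t1
  3. max(8,8)=8c; end=30; A:t2 B:t3
  4. 2=2c; end=32; A:t2 B:t3

end_cycle[3] = 30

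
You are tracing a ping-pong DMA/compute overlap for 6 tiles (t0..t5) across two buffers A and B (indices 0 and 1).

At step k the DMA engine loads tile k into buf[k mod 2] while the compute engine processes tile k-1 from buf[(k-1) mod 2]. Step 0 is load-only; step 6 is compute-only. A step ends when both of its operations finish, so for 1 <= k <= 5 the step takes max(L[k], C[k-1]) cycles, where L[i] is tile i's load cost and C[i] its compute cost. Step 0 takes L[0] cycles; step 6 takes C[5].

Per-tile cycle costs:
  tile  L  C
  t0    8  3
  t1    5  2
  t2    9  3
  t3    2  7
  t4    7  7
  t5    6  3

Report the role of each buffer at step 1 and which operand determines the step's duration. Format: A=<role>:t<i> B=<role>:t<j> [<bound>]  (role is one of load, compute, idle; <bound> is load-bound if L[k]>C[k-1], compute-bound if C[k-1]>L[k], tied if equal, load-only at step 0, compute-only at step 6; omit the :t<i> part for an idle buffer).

k=0 load=t0/8c comp=- wait=8 total=8
k=1 load=t1/5c comp=t0/3c wait=5 total=13
k=2 load=t2/9c comp=t1/2c wait=9 total=22
k=3 load=t3/2c comp=t2/3c wait=3 total=25
k=4 load=t4/7c comp=t3/7c wait=7 total=32
k=5 load=t5/6c comp=t4/7c wait=7 total=39
k=6 load=- comp=t5/3c wait=3 total=42

step 1: A=compute:t0 B=load:t1 [load-bound]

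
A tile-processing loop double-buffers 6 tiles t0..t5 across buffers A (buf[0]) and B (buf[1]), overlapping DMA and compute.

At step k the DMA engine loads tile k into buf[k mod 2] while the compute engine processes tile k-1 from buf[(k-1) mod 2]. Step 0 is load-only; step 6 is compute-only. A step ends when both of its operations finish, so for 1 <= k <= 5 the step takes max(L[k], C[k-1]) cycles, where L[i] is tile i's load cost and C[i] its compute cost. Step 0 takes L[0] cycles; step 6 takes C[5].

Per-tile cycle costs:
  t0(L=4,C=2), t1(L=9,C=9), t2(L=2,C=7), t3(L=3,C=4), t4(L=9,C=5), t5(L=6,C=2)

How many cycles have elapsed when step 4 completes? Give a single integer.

step 0: L[0]=4 → dur=4, Σ=4 | A=load:t0 B=idle [load-only]
step 1: L[1]=9 C[0]=2 → dur=9, Σ=13 | A=compute:t0 B=load:t1 [load-bound]
step 2: L[2]=2 C[1]=9 → dur=9, Σ=22 | A=load:t2 B=compute:t1 [compute-bound]
step 3: L[3]=3 C[2]=7 → dur=7, Σ=29 | A=compute:t2 B=load:t3 [compute-bound]
step 4: L[4]=9 C[3]=4 → dur=9, Σ=38 | A=load:t4 B=compute:t3 [load-bound]
step 5: L[5]=6 C[4]=5 → dur=6, Σ=44 | A=compute:t4 B=load:t5 [load-bound]
step 6: C[5]=2 → dur=2, Σ=46 | A=idle B=compute:t5 [compute-only]

end_cycle[4] = 38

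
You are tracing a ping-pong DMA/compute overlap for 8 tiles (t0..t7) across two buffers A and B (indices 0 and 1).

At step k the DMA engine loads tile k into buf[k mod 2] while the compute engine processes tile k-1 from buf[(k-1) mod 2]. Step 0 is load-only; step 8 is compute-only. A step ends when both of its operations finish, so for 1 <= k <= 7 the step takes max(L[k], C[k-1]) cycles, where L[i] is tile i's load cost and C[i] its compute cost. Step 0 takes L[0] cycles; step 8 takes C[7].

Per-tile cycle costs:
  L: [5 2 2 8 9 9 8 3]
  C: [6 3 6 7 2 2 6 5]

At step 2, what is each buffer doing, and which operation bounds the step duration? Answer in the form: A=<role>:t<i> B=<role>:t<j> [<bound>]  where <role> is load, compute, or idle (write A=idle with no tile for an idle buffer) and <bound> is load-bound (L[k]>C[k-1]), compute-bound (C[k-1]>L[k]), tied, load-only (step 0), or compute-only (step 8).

[0] DMA t0→A (5c) ∥ CU idle ⇒ 5c, clock 5
[1] DMA t1→B (2c) ∥ CU A:t0 (6c) ⇒ 6c, clock 11
[2] DMA t2→A (2c) ∥ CU B:t1 (3c) ⇒ 3c, clock 14
[3] DMA t3→B (8c) ∥ CU A:t2 (6c) ⇒ 8c, clock 22
[4] DMA t4→A (9c) ∥ CU B:t3 (7c) ⇒ 9c, clock 31
[5] DMA t5→B (9c) ∥ CU A:t4 (2c) ⇒ 9c, clock 40
[6] DMA t6→A (8c) ∥ CU B:t5 (2c) ⇒ 8c, clock 48
[7] DMA t7→B (3c) ∥ CU A:t6 (6c) ⇒ 6c, clock 54
[8] DMA idle ∥ CU B:t7 (5c) ⇒ 5c, clock 59

step 2: A=load:t2 B=compute:t1 [compute-bound]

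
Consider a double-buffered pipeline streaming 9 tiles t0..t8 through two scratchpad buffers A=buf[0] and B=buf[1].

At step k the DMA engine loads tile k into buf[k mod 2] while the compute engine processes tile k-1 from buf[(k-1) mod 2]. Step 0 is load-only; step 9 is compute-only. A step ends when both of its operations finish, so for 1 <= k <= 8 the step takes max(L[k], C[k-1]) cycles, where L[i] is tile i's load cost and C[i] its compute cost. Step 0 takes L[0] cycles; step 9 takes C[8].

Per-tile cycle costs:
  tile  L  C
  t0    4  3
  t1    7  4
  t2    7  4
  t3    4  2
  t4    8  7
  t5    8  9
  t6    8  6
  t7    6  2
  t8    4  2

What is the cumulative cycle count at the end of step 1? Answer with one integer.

end_cycle[1] = 11

  0. 4=4c; end=4; A:t0 B:-
  1. max(7,3)=7c; end=11; A:t0 B:t1
  2. max(7,4)=7c; end=18; A:t2 B:t1
  3. max(4,4)=4c; end=22; A:t2 B:t3
  4. max(8,2)=8c; end=30; A:t4 B:t3
  5. max(8,7)=8c; end=38; A:t4 B:t5
  6. max(8,9)=9c; end=47; A:t6 B:t5
  7. max(6,6)=6c; end=53; A:t6 B:t7
  8. max(4,2)=4c; end=57; A:t8 B:t7
  9. 2=2c; end=59; A:t8 B:t7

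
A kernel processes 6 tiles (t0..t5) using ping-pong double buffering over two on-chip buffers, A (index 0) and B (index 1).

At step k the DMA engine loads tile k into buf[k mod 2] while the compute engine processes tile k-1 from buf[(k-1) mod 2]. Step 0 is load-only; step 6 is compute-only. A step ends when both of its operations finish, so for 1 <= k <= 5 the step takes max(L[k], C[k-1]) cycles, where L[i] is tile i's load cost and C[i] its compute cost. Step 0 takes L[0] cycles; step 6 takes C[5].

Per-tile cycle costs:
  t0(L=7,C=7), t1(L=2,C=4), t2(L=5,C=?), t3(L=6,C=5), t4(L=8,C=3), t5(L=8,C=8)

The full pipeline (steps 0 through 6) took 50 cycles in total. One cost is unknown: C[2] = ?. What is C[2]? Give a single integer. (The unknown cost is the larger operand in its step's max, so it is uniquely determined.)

C[2] = 7

step 0 | dur = L[0]=7 = 7
step 1 | dur = max(L[1]=2, C[0]=7) = 7
step 2 | dur = max(L[2]=5, C[1]=4) = 5
step 3 | dur = max(L[3]=6, C[2]=?) = C[2]  (unknown; binding)
step 4 | dur = max(L[4]=8, C[3]=5) = 8
step 5 | dur = max(L[5]=8, C[4]=3) = 8
step 6 | dur = C[5]=8 = 8
sum of known step durations = 43
dur[3] = total - known = 50 - 43 = 7
C[2] is the binding max in step 3, so C[2] = dur[3] = 7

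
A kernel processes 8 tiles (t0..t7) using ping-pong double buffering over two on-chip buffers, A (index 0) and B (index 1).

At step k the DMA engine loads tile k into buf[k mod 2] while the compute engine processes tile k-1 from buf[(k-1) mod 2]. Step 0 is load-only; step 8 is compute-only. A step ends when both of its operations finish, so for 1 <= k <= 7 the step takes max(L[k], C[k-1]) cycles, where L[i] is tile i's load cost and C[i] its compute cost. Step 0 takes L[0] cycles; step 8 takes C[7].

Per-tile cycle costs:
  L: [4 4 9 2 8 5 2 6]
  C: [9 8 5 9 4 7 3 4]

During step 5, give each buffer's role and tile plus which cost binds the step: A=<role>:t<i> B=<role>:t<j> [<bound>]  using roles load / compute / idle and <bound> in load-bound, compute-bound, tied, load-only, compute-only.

step 0: L[0]=4 → dur=4, Σ=4 | A=load:t0 B=idle [load-only]
step 1: L[1]=4 C[0]=9 → dur=9, Σ=13 | A=compute:t0 B=load:t1 [compute-bound]
step 2: L[2]=9 C[1]=8 → dur=9, Σ=22 | A=load:t2 B=compute:t1 [load-bound]
step 3: L[3]=2 C[2]=5 → dur=5, Σ=27 | A=compute:t2 B=load:t3 [compute-bound]
step 4: L[4]=8 C[3]=9 → dur=9, Σ=36 | A=load:t4 B=compute:t3 [compute-bound]
step 5: L[5]=5 C[4]=4 → dur=5, Σ=41 | A=compute:t4 B=load:t5 [load-bound]
step 6: L[6]=2 C[5]=7 → dur=7, Σ=48 | A=load:t6 B=compute:t5 [compute-bound]
step 7: L[7]=6 C[6]=3 → dur=6, Σ=54 | A=compute:t6 B=load:t7 [load-bound]
step 8: C[7]=4 → dur=4, Σ=58 | A=idle B=compute:t7 [compute-only]

step 5: A=compute:t4 B=load:t5 [load-bound]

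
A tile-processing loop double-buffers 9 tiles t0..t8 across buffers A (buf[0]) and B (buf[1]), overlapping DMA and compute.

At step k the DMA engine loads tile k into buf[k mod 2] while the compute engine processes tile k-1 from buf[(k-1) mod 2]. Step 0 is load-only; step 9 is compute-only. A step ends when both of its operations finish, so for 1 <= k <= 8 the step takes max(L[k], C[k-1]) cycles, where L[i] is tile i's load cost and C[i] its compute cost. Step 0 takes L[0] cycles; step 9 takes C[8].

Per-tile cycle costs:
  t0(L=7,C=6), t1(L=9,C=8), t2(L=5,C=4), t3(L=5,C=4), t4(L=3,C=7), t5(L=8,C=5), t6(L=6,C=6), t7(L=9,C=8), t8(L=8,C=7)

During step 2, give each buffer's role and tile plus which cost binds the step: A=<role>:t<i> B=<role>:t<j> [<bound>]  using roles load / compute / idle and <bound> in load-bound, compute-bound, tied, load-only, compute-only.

k=0 load=t0/7c comp=- wait=7 total=7
k=1 load=t1/9c comp=t0/6c wait=9 total=16
k=2 load=t2/5c comp=t1/8c wait=8 total=24
k=3 load=t3/5c comp=t2/4c wait=5 total=29
k=4 load=t4/3c comp=t3/4c wait=4 total=33
k=5 load=t5/8c comp=t4/7c wait=8 total=41
k=6 load=t6/6c comp=t5/5c wait=6 total=47
k=7 load=t7/9c comp=t6/6c wait=9 total=56
k=8 load=t8/8c comp=t7/8c wait=8 total=64
k=9 load=- comp=t8/7c wait=7 total=71

step 2: A=load:t2 B=compute:t1 [compute-bound]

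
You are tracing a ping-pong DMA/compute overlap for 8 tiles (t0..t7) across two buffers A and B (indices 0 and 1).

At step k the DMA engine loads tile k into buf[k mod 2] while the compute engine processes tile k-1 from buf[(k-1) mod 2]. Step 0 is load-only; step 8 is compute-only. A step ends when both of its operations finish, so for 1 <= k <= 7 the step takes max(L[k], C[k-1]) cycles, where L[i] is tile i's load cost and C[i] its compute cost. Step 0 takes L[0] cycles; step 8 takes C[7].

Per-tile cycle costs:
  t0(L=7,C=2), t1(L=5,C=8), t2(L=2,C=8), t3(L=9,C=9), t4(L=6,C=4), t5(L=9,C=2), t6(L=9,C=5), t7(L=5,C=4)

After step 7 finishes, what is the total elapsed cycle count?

end_cycle[7] = 61

[0] DMA t0→A (7c) ∥ CU idle ⇒ 7c, clock 7
[1] DMA t1→B (5c) ∥ CU A:t0 (2c) ⇒ 5c, clock 12
[2] DMA t2→A (2c) ∥ CU B:t1 (8c) ⇒ 8c, clock 20
[3] DMA t3→B (9c) ∥ CU A:t2 (8c) ⇒ 9c, clock 29
[4] DMA t4→A (6c) ∥ CU B:t3 (9c) ⇒ 9c, clock 38
[5] DMA t5→B (9c) ∥ CU A:t4 (4c) ⇒ 9c, clock 47
[6] DMA t6→A (9c) ∥ CU B:t5 (2c) ⇒ 9c, clock 56
[7] DMA t7→B (5c) ∥ CU A:t6 (5c) ⇒ 5c, clock 61
[8] DMA idle ∥ CU B:t7 (4c) ⇒ 4c, clock 65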